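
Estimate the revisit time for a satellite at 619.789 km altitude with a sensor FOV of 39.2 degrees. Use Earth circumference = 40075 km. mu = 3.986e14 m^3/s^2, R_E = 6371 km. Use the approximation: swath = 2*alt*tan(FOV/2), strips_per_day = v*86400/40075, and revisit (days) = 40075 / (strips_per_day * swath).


swath = 2*619.789*tan(0.3420845) = 441.3939 km
v = sqrt(mu/r) = 7551.0188 m/s = 7.5510 km/s
strips/day = v*86400/40075 = 7.5510*86400/40075 = 16.2797
coverage/day = strips * swath = 16.2797 * 441.3939 = 7185.7493 km
revisit = 40075 / 7185.7493 = 5.5770 days

5.5770 days


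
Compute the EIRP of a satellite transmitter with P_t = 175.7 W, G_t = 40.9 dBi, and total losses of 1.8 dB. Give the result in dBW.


Pt = 175.7 W = 22.4477 dBW
EIRP = Pt_dBW + Gt - losses = 22.4477 + 40.9 - 1.8 = 61.5477 dBW

61.5477 dBW


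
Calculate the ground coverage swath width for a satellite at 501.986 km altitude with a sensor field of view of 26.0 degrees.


FOV = 26.0 deg = 0.4537856 rad
swath = 2 * alt * tan(FOV/2) = 2 * 501.986 * tan(0.2268928)
swath = 2 * 501.986 * 0.2308682
swath = 231.7852 km

231.7852 km


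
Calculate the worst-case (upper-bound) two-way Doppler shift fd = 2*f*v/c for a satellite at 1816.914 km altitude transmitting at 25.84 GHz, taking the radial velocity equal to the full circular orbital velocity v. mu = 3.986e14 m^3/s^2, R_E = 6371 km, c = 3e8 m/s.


r = 8.187914e+06 m
v = sqrt(mu/r) = 6977.2135 m/s (worst-case radial velocity)
f = 25.84 GHz = 2.584e+10 Hz
fd = 2*f*v/c = 2*2.584e+10*6977.2135/3.0e+08
fd = 1.2019413e+06 Hz

1.2019e+06 Hz


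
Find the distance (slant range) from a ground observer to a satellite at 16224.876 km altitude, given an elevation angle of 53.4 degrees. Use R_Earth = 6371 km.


h = 16224.876 km, el = 53.4 deg
d = -R_E*sin(el) + sqrt((R_E*sin(el))^2 + 2*R_E*h + h^2)
d = -6371.0000*sin(0.9320058) + sqrt((6371.0000*0.8028175)^2 + 2*6371.0000*16224.876 + 16224.876^2)
d = 17159.5543 km

17159.5543 km


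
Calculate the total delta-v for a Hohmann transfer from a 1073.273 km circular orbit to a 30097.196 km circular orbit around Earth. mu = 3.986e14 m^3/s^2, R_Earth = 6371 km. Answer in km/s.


r1 = 7444.2730 km = 7.444273e+06 m
r2 = 36468.1960 km = 3.6468196e+07 m
dv1 = sqrt(mu/r1)*(sqrt(2*r2/(r1+r2)) - 1) = 2113.1097 m/s
dv2 = sqrt(mu/r2)*(1 - sqrt(2*r1/(r1+r2))) = 1381.0083 m/s
total dv = |dv1| + |dv2| = 2113.1097 + 1381.0083 = 3494.1180 m/s = 3.4941 km/s

3.4941 km/s


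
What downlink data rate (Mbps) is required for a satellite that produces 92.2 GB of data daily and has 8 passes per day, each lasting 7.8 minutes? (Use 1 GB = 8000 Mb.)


total contact time = 8 * 7.8 * 60 = 3744.0000 s
data = 92.2 GB = 737600.0000 Mb
rate = 737600.0000 / 3744.0000 = 197.0085 Mbps

197.0085 Mbps


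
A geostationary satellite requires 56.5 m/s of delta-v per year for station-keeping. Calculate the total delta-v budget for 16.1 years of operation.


dV = rate * years = 56.5 * 16.1
dV = 909.6500 m/s

909.6500 m/s


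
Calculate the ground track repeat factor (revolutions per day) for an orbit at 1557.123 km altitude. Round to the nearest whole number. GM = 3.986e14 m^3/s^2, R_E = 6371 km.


r = 7.928123e+06 m
T = 2*pi*sqrt(r^3/mu) = 7025.3310 s = 117.0888 min
revs/day = 1440 / 117.0888 = 12.2984
Rounded: 12 revolutions per day

12 revolutions per day


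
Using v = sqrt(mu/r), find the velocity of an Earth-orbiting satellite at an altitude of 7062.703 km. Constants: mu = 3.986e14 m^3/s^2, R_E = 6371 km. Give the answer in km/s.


r = R_E + alt = 6371.0 + 7062.703 = 13433.7030 km = 1.3433703e+07 m
v = sqrt(mu/r) = sqrt(3.986e14 / 1.3433703e+07) = 5447.1681 m/s = 5.4472 km/s

5.4472 km/s


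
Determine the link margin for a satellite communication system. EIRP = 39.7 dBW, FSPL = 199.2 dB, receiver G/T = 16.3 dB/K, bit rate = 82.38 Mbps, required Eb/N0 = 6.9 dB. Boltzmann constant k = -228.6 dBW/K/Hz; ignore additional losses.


C/N0 = EIRP - FSPL + G/T - k = 39.7 - 199.2 + 16.3 - (-228.6)
C/N0 = 85.4000 dB-Hz
R_b = 82.38 Mbps = 8.238e+07 bps -> 10*log10(R_b) = 79.1582 dB-Hz
Eb/N0 = C/N0 - 10*log10(R_b) = 85.4000 - 79.1582 = 6.2418 dB
Margin = Eb/N0 - Eb/N0_req = 6.2418 - 6.9 = -0.6582179 dB (negative margin: link does not close)

-0.6582 dB


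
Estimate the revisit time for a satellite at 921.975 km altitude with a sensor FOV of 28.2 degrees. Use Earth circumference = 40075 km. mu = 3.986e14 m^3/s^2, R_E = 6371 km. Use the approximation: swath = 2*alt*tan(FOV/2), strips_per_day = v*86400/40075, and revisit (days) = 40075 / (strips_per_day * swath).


swath = 2*921.975*tan(0.2460914) = 463.1682 km
v = sqrt(mu/r) = 7392.9247 m/s = 7.3929 km/s
strips/day = v*86400/40075 = 7.3929*86400/40075 = 15.9388
coverage/day = strips * swath = 15.9388 * 463.1682 = 7382.3606 km
revisit = 40075 / 7382.3606 = 5.4285 days

5.4285 days


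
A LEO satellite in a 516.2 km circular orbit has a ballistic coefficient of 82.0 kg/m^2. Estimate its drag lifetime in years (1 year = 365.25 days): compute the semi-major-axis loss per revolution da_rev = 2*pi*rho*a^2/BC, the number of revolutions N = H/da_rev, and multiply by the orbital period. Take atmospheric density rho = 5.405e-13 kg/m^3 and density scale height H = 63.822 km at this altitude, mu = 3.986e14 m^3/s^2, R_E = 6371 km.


a = R_E + alt = 6887.2000 km = 6.8872e+06 m
da_rev = 2*pi*rho*a^2/BC = 2*pi*5.405e-13*(6.8872e+06)^2/82.0 = 1.964478 m per revolution
N = H/da_rev = 63822.0000 m / 1.964478 m = 32488.0246 revolutions
P = 2*pi*sqrt(a^3/mu) = 5688.2053 s
lifetime = N*P = 32488.0246 * 5688.2053 = 1.8479855e+08 s = 2138.8722 days
years = 2138.8722 / 365.25 = 5.8559 years

5.8559 years


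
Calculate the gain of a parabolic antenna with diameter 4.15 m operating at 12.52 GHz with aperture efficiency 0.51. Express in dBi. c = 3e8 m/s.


lambda = c/f = 3e8 / 1.252e+10 = 0.02396166 m
G = eta*(pi*D/lambda)^2 = 0.51*(pi*4.15/0.02396166)^2
G = 150984.4646 (linear)
G = 10*log10(150984.4646) = 51.7893 dBi

51.7893 dBi


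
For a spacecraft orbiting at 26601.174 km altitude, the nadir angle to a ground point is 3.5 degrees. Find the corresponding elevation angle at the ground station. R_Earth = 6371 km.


r = R_E + alt = 32972.1740 km
Law of sines in the satellite / Earth-center / ground-point triangle:
  sin(nadir)/R_E = sin(90 + el)/r  =>  cos(el) = (r/R_E)*sin(nadir)
cos(el) = (32972.1740 / 6371.0000) * sin(3.5 deg) = 0.3159477
el = arccos(0.3159477) = 71.5820 deg
(Earth-central angle = 90 - nadir - el = 14.9180 deg)

71.5820 degrees


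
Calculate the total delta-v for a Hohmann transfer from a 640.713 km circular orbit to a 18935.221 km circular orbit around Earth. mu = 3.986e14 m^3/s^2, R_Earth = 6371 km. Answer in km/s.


r1 = 7011.7130 km = 7.011713e+06 m
r2 = 25306.2210 km = 2.5306221e+07 m
dv1 = sqrt(mu/r1)*(sqrt(2*r2/(r1+r2)) - 1) = 1895.7240 m/s
dv2 = sqrt(mu/r2)*(1 - sqrt(2*r1/(r1+r2))) = 1354.4323 m/s
total dv = |dv1| + |dv2| = 1895.7240 + 1354.4323 = 3250.1564 m/s = 3.2502 km/s

3.2502 km/s


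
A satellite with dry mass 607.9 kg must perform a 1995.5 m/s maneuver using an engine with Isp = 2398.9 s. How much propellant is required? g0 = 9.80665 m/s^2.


ve = Isp * g0 = 2398.9 * 9.80665 = 23525.172685 m/s
mass ratio = exp(dv/ve) = exp(1995.5/23525.172685) = 1.08852550
m_prop = m_dry * (mr - 1) = 607.9 * (1.08852550 - 1)
m_prop = 53.8147 kg

53.8147 kg


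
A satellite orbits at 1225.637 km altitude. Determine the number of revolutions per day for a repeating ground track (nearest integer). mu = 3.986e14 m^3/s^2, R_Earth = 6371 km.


r = 7.596637e+06 m
T = 2*pi*sqrt(r^3/mu) = 6589.3607 s = 109.8227 min
revs/day = 1440 / 109.8227 = 13.1120
Rounded: 13 revolutions per day

13 revolutions per day


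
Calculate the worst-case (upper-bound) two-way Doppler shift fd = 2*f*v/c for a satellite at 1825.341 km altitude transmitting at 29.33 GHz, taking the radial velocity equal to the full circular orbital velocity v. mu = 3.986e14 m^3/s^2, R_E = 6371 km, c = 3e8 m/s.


r = 8.196341e+06 m
v = sqrt(mu/r) = 6973.6258 m/s (worst-case radial velocity)
f = 29.33 GHz = 2.933e+10 Hz
fd = 2*f*v/c = 2*2.933e+10*6973.6258/3.0e+08
fd = 1.3635763e+06 Hz

1.3636e+06 Hz


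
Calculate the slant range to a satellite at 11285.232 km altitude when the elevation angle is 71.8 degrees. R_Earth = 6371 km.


h = 11285.232 km, el = 71.8 deg
d = -R_E*sin(el) + sqrt((R_E*sin(el))^2 + 2*R_E*h + h^2)
d = -6371.0000*sin(1.2531) + sqrt((6371.0000*0.9499721)^2 + 2*6371.0000*11285.232 + 11285.232^2)
d = 11491.4701 km

11491.4701 km


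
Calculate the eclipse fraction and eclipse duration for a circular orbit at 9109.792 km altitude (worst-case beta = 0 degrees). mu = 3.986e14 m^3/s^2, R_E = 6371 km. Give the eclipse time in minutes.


r = 15480.7920 km
T = 319.4845 min
Eclipse fraction = arcsin(R_E/r)/pi = arcsin(6371.0000/15480.7920)/pi
= arcsin(0.4115423)/pi = 0.1350097
Eclipse duration = 0.1350097 * 319.4845 = 43.1335 min

43.1335 minutes


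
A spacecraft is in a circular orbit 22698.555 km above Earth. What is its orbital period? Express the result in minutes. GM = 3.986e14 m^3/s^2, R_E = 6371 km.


r = 29069.5550 km = 2.9069555e+07 m
T = 2*pi*sqrt(r^3/mu) = 2*pi*sqrt(2.4564908e+22 / 3.986e14)
T = 49325.1934 s = 822.0866 min

822.0866 minutes


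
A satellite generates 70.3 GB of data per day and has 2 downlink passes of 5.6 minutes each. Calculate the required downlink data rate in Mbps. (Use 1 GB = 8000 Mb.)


total contact time = 2 * 5.6 * 60 = 672.0000 s
data = 70.3 GB = 562400.0000 Mb
rate = 562400.0000 / 672.0000 = 836.9048 Mbps

836.9048 Mbps


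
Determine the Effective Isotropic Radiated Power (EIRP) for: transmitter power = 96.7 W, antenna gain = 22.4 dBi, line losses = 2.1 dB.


Pt = 96.7 W = 19.8543 dBW
EIRP = Pt_dBW + Gt - losses = 19.8543 + 22.4 - 2.1 = 40.1543 dBW

40.1543 dBW


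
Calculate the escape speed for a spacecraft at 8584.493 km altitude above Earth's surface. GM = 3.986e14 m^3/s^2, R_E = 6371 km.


r = 6371.0 + 8584.493 = 14955.4930 km = 1.4955493e+07 m
v_esc = sqrt(2*mu/r) = sqrt(2*3.986e14 / 1.4955493e+07)
v_esc = 7301.0156 m/s = 7.3010 km/s

7.3010 km/s


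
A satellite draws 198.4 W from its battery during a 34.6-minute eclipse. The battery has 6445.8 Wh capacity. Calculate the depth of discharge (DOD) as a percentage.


E_used = P * t / 60 = 198.4 * 34.6 / 60 = 114.4107 Wh
DOD = E_used / E_total * 100 = 114.4107 / 6445.8 * 100
DOD = 1.7750 %

1.7750 %


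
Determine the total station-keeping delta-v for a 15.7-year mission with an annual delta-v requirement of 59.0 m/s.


dV = rate * years = 59.0 * 15.7
dV = 926.3000 m/s

926.3000 m/s


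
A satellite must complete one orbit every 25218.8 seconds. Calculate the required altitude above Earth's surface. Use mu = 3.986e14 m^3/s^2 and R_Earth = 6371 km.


T = 25218.8 s
r = (mu*T^2/(4*pi^2))^(1/3) = (3.986e14 * 25218.8^2 / (4*pi^2))^(1/3)
r = 1.8586979e+07 m = 18586.9785 km
alt = r - R_E = 18586.9785 - 6371 = 12215.9785 km

12215.9785 km


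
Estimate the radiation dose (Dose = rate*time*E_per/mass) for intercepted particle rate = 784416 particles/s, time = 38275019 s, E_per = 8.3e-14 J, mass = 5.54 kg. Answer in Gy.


Total energy deposited = rate * time * E_per
  = 784416 * 38275019 * 8.3e-14 = 2.4920 J
Dose = E_total / mass = 2.4920 / 5.54
Dose = 0.4498111 Gy

0.4498 Gy


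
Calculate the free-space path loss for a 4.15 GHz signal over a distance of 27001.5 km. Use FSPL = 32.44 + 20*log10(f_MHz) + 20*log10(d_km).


f = 4.15 GHz = 4150.0000 MHz
d = 27001.5 km
FSPL = 32.44 + 20*log10(4150.0000) + 20*log10(27001.5)
FSPL = 32.44 + 72.3610 + 88.6278
FSPL = 193.4287 dB

193.4287 dB


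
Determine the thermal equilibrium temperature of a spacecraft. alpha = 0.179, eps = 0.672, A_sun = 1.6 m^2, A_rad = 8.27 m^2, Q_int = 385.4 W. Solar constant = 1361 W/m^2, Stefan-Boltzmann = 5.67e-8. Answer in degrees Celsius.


Numerator = alpha*S*A_sun + Q_int = 0.179*1361*1.6 + 385.4 = 775.1904 W
Denominator = eps*sigma*A_rad = 0.672*5.67e-8*8.27 = 3.1510685e-07 W/K^4
T^4 = 2.4600874e+09 K^4
T = 222.7089 K = -50.4411 C

-50.4411 degrees Celsius


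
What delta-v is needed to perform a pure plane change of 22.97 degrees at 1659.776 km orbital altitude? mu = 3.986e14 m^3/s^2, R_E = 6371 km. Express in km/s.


r = 8030.7760 km = 8.030776e+06 m
V = sqrt(mu/r) = 7045.1443 m/s
di = 22.97 deg = 0.4009021 rad
dV = 2*V*sin(di/2) = 2*7045.1443*sin(0.2004511)
dV = 2805.5369 m/s = 2.8055 km/s

2.8055 km/s


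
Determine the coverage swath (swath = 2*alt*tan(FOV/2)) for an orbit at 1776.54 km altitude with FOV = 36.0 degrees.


FOV = 36.0 deg = 0.6283185 rad
swath = 2 * alt * tan(FOV/2) = 2 * 1776.54 * tan(0.3141593)
swath = 2 * 1776.54 * 0.3249197
swath = 1154.4657 km

1154.4657 km


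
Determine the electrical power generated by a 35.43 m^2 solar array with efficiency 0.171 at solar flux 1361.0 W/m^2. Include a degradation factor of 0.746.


P = area * eta * S * degradation
P = 35.43 * 0.171 * 1361.0 * 0.746
P = 6151.2619 W

6151.2619 W


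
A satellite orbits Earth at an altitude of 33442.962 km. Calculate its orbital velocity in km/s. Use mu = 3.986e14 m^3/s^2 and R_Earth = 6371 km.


r = R_E + alt = 6371.0 + 33442.962 = 39813.9620 km = 3.9813962e+07 m
v = sqrt(mu/r) = sqrt(3.986e14 / 3.9813962e+07) = 3164.1054 m/s = 3.1641 km/s

3.1641 km/s


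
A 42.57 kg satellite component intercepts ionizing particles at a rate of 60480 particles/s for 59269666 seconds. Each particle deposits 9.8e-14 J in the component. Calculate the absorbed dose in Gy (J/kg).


Total energy deposited = rate * time * E_per
  = 60480 * 59269666 * 9.8e-14 = 0.3512937 J
Dose = E_total / mass = 0.3512937 / 42.57
Dose = 0.008252142 Gy

0.0083 Gy


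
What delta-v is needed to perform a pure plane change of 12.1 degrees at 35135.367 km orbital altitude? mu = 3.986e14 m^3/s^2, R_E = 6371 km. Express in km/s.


r = 41506.3670 km = 4.1506367e+07 m
V = sqrt(mu/r) = 3098.9266 m/s
di = 12.1 deg = 0.2111848 rad
dV = 2*V*sin(di/2) = 2*3098.9266*sin(0.1055924)
dV = 653.2308 m/s = 0.6532308 km/s

0.6532 km/s


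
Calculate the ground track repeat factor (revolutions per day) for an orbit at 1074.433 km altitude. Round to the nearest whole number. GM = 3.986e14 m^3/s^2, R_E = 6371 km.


r = 7.445433e+06 m
T = 2*pi*sqrt(r^3/mu) = 6393.6103 s = 106.5602 min
revs/day = 1440 / 106.5602 = 13.5135
Rounded: 14 revolutions per day

14 revolutions per day


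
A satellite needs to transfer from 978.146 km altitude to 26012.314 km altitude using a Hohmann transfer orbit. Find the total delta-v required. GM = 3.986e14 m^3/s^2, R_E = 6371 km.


r1 = 7349.1460 km = 7.349146e+06 m
r2 = 32383.3140 km = 3.2383314e+07 m
dv1 = sqrt(mu/r1)*(sqrt(2*r2/(r1+r2)) - 1) = 2038.0941 m/s
dv2 = sqrt(mu/r2)*(1 - sqrt(2*r1/(r1+r2))) = 1374.5174 m/s
total dv = |dv1| + |dv2| = 2038.0941 + 1374.5174 = 3412.6115 m/s = 3.4126 km/s

3.4126 km/s


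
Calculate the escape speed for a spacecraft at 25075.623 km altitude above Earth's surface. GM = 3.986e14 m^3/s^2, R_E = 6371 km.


r = 6371.0 + 25075.623 = 31446.6230 km = 3.1446623e+07 m
v_esc = sqrt(2*mu/r) = sqrt(2*3.986e14 / 3.1446623e+07)
v_esc = 5034.9671 m/s = 5.0350 km/s

5.0350 km/s


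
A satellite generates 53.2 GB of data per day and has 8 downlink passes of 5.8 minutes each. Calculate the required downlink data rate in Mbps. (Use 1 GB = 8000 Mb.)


total contact time = 8 * 5.8 * 60 = 2784.0000 s
data = 53.2 GB = 425600.0000 Mb
rate = 425600.0000 / 2784.0000 = 152.8736 Mbps

152.8736 Mbps


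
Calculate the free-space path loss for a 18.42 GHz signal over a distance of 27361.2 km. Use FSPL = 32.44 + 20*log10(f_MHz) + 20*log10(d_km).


f = 18.42 GHz = 18420.0000 MHz
d = 27361.2 km
FSPL = 32.44 + 20*log10(18420.0000) + 20*log10(27361.2)
FSPL = 32.44 + 85.3058 + 88.7427
FSPL = 206.4885 dB

206.4885 dB


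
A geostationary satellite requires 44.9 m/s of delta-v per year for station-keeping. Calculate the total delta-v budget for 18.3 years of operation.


dV = rate * years = 44.9 * 18.3
dV = 821.6700 m/s

821.6700 m/s


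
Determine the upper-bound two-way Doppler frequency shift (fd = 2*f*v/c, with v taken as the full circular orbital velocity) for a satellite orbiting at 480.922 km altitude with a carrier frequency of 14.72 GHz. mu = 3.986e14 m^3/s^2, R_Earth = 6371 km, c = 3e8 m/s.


r = 6.851922e+06 m
v = sqrt(mu/r) = 7627.1527 m/s (worst-case radial velocity)
f = 14.72 GHz = 1.472e+10 Hz
fd = 2*f*v/c = 2*1.472e+10*7627.1527/3.0e+08
fd = 748477.9194 Hz

748477.9194 Hz


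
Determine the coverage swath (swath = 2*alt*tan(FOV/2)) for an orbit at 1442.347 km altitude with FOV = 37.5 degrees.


FOV = 37.5 deg = 0.6544985 rad
swath = 2 * alt * tan(FOV/2) = 2 * 1442.347 * tan(0.3272492)
swath = 2 * 1442.347 * 0.3394543
swath = 979.2217 km

979.2217 km


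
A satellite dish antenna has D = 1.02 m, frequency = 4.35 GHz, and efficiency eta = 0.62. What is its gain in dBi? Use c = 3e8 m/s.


lambda = c/f = 3e8 / 4.35e+09 = 0.06896552 m
G = eta*(pi*D/lambda)^2 = 0.62*(pi*1.02/0.06896552)^2
G = 1338.5290 (linear)
G = 10*log10(1338.5290) = 31.2663 dBi

31.2663 dBi


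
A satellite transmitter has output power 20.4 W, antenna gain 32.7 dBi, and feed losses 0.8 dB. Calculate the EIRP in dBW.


Pt = 20.4 W = 13.0963 dBW
EIRP = Pt_dBW + Gt - losses = 13.0963 + 32.7 - 0.8 = 44.9963 dBW

44.9963 dBW


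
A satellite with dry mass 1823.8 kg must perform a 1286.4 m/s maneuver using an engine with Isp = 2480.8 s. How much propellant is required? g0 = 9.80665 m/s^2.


ve = Isp * g0 = 2480.8 * 9.80665 = 24328.337320 m/s
mass ratio = exp(dv/ve) = exp(1286.4/24328.337320) = 1.05429955
m_prop = m_dry * (mr - 1) = 1823.8 * (1.05429955 - 1)
m_prop = 99.0315 kg

99.0315 kg


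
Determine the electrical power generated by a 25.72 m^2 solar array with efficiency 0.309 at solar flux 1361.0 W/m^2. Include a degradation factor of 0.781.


P = area * eta * S * degradation
P = 25.72 * 0.309 * 1361.0 * 0.781
P = 8447.7023 W

8447.7023 W


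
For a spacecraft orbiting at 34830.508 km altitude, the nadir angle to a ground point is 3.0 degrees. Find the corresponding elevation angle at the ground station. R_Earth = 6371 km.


r = R_E + alt = 41201.5080 km
Law of sines in the satellite / Earth-center / ground-point triangle:
  sin(nadir)/R_E = sin(90 + el)/r  =>  cos(el) = (r/R_E)*sin(nadir)
cos(el) = (41201.5080 / 6371.0000) * sin(3.0 deg) = 0.3384587
el = arccos(0.3384587) = 70.2170 deg
(Earth-central angle = 90 - nadir - el = 16.7830 deg)

70.2170 degrees


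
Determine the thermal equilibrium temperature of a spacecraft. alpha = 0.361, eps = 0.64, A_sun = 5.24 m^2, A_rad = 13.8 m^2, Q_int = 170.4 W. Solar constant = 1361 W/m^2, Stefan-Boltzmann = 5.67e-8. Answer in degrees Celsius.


Numerator = alpha*S*A_sun + Q_int = 0.361*1361*5.24 + 170.4 = 2744.9220 W
Denominator = eps*sigma*A_rad = 0.64*5.67e-8*13.8 = 5.007744e-07 W/K^4
T^4 = 5.4813546e+09 K^4
T = 272.0959 K = -1.0541 C

-1.0541 degrees Celsius


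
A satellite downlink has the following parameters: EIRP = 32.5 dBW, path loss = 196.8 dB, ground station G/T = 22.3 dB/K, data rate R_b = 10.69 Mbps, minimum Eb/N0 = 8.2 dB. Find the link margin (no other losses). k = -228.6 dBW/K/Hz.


C/N0 = EIRP - FSPL + G/T - k = 32.5 - 196.8 + 22.3 - (-228.6)
C/N0 = 86.6000 dB-Hz
R_b = 10.69 Mbps = 1.069e+07 bps -> 10*log10(R_b) = 70.2898 dB-Hz
Eb/N0 = C/N0 - 10*log10(R_b) = 86.6000 - 70.2898 = 16.3102 dB
Margin = Eb/N0 - Eb/N0_req = 16.3102 - 8.2 = 8.1102 dB (link closes)

8.1102 dB


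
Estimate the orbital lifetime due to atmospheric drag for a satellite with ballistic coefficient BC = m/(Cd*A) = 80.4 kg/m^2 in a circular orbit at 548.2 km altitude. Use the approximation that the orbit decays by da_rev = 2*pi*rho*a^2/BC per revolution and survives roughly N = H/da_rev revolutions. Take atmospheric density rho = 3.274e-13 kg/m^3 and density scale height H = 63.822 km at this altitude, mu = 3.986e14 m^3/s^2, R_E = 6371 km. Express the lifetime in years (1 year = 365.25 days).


a = R_E + alt = 6919.2000 km = 6.9192e+06 m
da_rev = 2*pi*rho*a^2/BC = 2*pi*3.274e-13*(6.9192e+06)^2/80.4 = 1.224938 m per revolution
N = H/da_rev = 63822.0000 m / 1.224938 m = 52102.2102 revolutions
P = 2*pi*sqrt(a^3/mu) = 5727.8950 s
lifetime = N*P = 52102.2102 * 5727.8950 = 2.9843599e+08 s = 3454.1202 days
years = 3454.1202 / 365.25 = 9.4569 years

9.4569 years


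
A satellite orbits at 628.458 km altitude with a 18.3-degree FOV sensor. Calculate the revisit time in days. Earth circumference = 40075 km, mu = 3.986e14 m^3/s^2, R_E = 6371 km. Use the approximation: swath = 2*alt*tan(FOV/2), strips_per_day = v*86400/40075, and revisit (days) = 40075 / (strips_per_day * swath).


swath = 2*628.458*tan(0.1596976) = 202.4505 km
v = sqrt(mu/r) = 7546.3413 m/s = 7.5463 km/s
strips/day = v*86400/40075 = 7.5463*86400/40075 = 16.2696
coverage/day = strips * swath = 16.2696 * 202.4505 = 3293.7868 km
revisit = 40075 / 3293.7868 = 12.1668 days

12.1668 days


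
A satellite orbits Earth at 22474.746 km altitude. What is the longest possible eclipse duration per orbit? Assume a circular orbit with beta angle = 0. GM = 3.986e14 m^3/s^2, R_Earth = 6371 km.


r = 28845.7460 km
T = 812.6109 min
Eclipse fraction = arcsin(R_E/r)/pi = arcsin(6371.0000/28845.7460)/pi
= arcsin(0.2208645)/pi = 0.07088784
Eclipse duration = 0.07088784 * 812.6109 = 57.6042 min

57.6042 minutes


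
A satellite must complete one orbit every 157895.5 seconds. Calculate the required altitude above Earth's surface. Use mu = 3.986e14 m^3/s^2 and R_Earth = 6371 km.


T = 157895.5 s
r = (mu*T^2/(4*pi^2))^(1/3) = (3.986e14 * 157895.5^2 / (4*pi^2))^(1/3)
r = 6.3140161e+07 m = 63140.1614 km
alt = r - R_E = 63140.1614 - 6371 = 56769.1614 km

56769.1614 km


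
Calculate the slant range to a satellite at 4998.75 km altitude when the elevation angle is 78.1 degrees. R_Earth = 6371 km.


h = 4998.75 km, el = 78.1 deg
d = -R_E*sin(el) + sqrt((R_E*sin(el))^2 + 2*R_E*h + h^2)
d = -6371.0000*sin(1.3631) + sqrt((6371.0000*0.978509)^2 + 2*6371.0000*4998.75 + 4998.75^2)
d = 5059.5164 km

5059.5164 km


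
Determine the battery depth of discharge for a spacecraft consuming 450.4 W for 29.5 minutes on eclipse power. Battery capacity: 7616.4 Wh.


E_used = P * t / 60 = 450.4 * 29.5 / 60 = 221.4467 Wh
DOD = E_used / E_total * 100 = 221.4467 / 7616.4 * 100
DOD = 2.9075 %

2.9075 %


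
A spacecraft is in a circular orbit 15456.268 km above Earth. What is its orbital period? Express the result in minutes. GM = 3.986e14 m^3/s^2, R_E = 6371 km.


r = 21827.2680 km = 2.1827268e+07 m
T = 2*pi*sqrt(r^3/mu) = 2*pi*sqrt(1.0399157e+22 / 3.986e14)
T = 32092.9983 s = 534.8833 min

534.8833 minutes


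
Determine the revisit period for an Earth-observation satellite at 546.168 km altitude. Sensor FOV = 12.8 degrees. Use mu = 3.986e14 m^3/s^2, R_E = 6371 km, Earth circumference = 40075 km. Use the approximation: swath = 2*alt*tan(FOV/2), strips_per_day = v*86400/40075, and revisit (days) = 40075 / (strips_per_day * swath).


swath = 2*546.168*tan(0.1117011) = 122.5251 km
v = sqrt(mu/r) = 7591.0960 m/s = 7.5911 km/s
strips/day = v*86400/40075 = 7.5911*86400/40075 = 16.3661
coverage/day = strips * swath = 16.3661 * 122.5251 = 2005.2559 km
revisit = 40075 / 2005.2559 = 19.9850 days

19.9850 days


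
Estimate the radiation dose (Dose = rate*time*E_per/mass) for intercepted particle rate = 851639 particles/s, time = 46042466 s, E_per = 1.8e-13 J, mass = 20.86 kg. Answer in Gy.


Total energy deposited = rate * time * E_per
  = 851639 * 46042466 * 1.8e-13 = 7.0581 J
Dose = E_total / mass = 7.0581 / 20.86
Dose = 0.3383548 Gy

0.3384 Gy


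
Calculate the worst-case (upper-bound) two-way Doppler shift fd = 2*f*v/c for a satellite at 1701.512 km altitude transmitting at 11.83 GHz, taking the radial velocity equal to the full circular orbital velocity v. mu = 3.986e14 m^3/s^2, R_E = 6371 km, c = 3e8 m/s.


r = 8.072512e+06 m
v = sqrt(mu/r) = 7026.9085 m/s (worst-case radial velocity)
f = 11.83 GHz = 1.183e+10 Hz
fd = 2*f*v/c = 2*1.183e+10*7026.9085/3.0e+08
fd = 554188.8492 Hz

554188.8492 Hz


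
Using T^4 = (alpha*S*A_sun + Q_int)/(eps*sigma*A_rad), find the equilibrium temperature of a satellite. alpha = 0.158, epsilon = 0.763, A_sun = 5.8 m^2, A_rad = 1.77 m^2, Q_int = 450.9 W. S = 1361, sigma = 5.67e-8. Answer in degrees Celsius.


Numerator = alpha*S*A_sun + Q_int = 0.158*1361*5.8 + 450.9 = 1698.1204 W
Denominator = eps*sigma*A_rad = 0.763*5.67e-8*1.77 = 7.6573917e-08 W/K^4
T^4 = 2.2176225e+10 K^4
T = 385.8974 K = 112.7474 C

112.7474 degrees Celsius


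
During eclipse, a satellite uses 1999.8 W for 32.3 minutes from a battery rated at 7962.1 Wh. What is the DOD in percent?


E_used = P * t / 60 = 1999.8 * 32.3 / 60 = 1076.5590 Wh
DOD = E_used / E_total * 100 = 1076.5590 / 7962.1 * 100
DOD = 13.5210 %

13.5210 %


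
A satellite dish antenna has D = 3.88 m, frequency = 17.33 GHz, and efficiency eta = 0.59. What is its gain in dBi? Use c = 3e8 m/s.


lambda = c/f = 3e8 / 1.733e+10 = 0.01731102 m
G = eta*(pi*D/lambda)^2 = 0.59*(pi*3.88/0.01731102)^2
G = 292529.6046 (linear)
G = 10*log10(292529.6046) = 54.6617 dBi

54.6617 dBi


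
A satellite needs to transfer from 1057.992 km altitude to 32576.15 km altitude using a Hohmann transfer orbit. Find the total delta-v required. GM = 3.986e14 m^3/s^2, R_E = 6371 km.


r1 = 7428.9920 km = 7.428992e+06 m
r2 = 38947.1500 km = 3.894715e+07 m
dv1 = sqrt(mu/r1)*(sqrt(2*r2/(r1+r2)) - 1) = 2168.1920 m/s
dv2 = sqrt(mu/r2)*(1 - sqrt(2*r1/(r1+r2))) = 1388.3514 m/s
total dv = |dv1| + |dv2| = 2168.1920 + 1388.3514 = 3556.5434 m/s = 3.5565 km/s

3.5565 km/s


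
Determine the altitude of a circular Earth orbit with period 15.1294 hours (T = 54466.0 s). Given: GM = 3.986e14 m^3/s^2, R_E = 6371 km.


T = 54466.0 s
r = (mu*T^2/(4*pi^2))^(1/3) = (3.986e14 * 54466.0^2 / (4*pi^2))^(1/3)
r = 3.1055809e+07 m = 31055.8085 km
alt = r - R_E = 31055.8085 - 6371 = 24684.8085 km

24684.8085 km


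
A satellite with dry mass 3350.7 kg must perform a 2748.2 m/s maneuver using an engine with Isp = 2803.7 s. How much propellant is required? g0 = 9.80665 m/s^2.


ve = Isp * g0 = 2803.7 * 9.80665 = 27494.904605 m/s
mass ratio = exp(dv/ve) = exp(2748.2/27494.904605) = 1.10511905
m_prop = m_dry * (mr - 1) = 3350.7 * (1.10511905 - 1)
m_prop = 352.2224 kg

352.2224 kg


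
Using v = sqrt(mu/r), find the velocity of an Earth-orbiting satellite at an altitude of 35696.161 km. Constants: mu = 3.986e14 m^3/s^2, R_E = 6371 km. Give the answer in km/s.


r = R_E + alt = 6371.0 + 35696.161 = 42067.1610 km = 4.2067161e+07 m
v = sqrt(mu/r) = sqrt(3.986e14 / 4.2067161e+07) = 3078.2015 m/s = 3.0782 km/s

3.0782 km/s


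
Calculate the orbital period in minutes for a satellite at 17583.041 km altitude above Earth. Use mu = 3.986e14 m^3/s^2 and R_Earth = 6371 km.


r = 23954.0410 km = 2.3954041e+07 m
T = 2*pi*sqrt(r^3/mu) = 2*pi*sqrt(1.3744735e+22 / 3.986e14)
T = 36896.0101 s = 614.9335 min

614.9335 minutes


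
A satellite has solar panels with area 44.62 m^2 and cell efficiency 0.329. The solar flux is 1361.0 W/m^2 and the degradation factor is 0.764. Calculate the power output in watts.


P = area * eta * S * degradation
P = 44.62 * 0.329 * 1361.0 * 0.764
P = 15264.3019 W

15264.3019 W


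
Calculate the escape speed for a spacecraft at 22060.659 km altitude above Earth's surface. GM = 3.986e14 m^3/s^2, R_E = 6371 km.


r = 6371.0 + 22060.659 = 28431.6590 km = 2.8431659e+07 m
v_esc = sqrt(2*mu/r) = sqrt(2*3.986e14 / 2.8431659e+07)
v_esc = 5295.2021 m/s = 5.2952 km/s

5.2952 km/s


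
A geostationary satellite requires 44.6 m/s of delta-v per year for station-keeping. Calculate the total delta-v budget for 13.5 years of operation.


dV = rate * years = 44.6 * 13.5
dV = 602.1000 m/s

602.1000 m/s


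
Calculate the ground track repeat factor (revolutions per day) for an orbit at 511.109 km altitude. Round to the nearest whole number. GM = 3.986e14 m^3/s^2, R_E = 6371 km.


r = 6.882109e+06 m
T = 2*pi*sqrt(r^3/mu) = 5681.8994 s = 94.6983 min
revs/day = 1440 / 94.6983 = 15.2062
Rounded: 15 revolutions per day

15 revolutions per day


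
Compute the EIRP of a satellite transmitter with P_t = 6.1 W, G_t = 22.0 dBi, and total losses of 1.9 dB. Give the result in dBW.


Pt = 6.1 W = 7.8533 dBW
EIRP = Pt_dBW + Gt - losses = 7.8533 + 22.0 - 1.9 = 27.9533 dBW

27.9533 dBW


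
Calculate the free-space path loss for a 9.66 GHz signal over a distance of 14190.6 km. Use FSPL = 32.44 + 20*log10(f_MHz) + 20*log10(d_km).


f = 9.66 GHz = 9660.0000 MHz
d = 14190.6 km
FSPL = 32.44 + 20*log10(9660.0000) + 20*log10(14190.6)
FSPL = 32.44 + 79.6995 + 83.0400
FSPL = 195.1796 dB

195.1796 dB


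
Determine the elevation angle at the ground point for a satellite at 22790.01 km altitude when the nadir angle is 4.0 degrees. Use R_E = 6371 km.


r = R_E + alt = 29161.0100 km
Law of sines in the satellite / Earth-center / ground-point triangle:
  sin(nadir)/R_E = sin(90 + el)/r  =>  cos(el) = (r/R_E)*sin(nadir)
cos(el) = (29161.0100 / 6371.0000) * sin(4.0 deg) = 0.3192857
el = arccos(0.3192857) = 71.3803 deg
(Earth-central angle = 90 - nadir - el = 14.6197 deg)

71.3803 degrees


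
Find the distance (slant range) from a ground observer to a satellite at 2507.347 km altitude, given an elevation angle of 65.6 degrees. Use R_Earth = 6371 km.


h = 2507.347 km, el = 65.6 deg
d = -R_E*sin(el) + sqrt((R_E*sin(el))^2 + 2*R_E*h + h^2)
d = -6371.0000*sin(1.1449) + sqrt((6371.0000*0.9106837)^2 + 2*6371.0000*2507.347 + 2507.347^2)
d = 2677.3156 km

2677.3156 km


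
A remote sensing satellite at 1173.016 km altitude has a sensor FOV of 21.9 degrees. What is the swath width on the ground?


FOV = 21.9 deg = 0.3822271 rad
swath = 2 * alt * tan(FOV/2) = 2 * 1173.016 * tan(0.1911136)
swath = 2 * 1173.016 * 0.1934748
swath = 453.8981 km

453.8981 km


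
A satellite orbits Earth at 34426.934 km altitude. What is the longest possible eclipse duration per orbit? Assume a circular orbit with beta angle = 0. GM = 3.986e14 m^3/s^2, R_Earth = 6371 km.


r = 40797.9340 km
T = 1366.8386 min
Eclipse fraction = arcsin(R_E/r)/pi = arcsin(6371.0000/40797.9340)/pi
= arcsin(0.1561599)/pi = 0.04991151
Eclipse duration = 0.04991151 * 1366.8386 = 68.2210 min

68.2210 minutes


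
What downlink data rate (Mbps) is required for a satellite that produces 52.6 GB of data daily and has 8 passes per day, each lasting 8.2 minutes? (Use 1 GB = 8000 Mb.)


total contact time = 8 * 8.2 * 60 = 3936.0000 s
data = 52.6 GB = 420800.0000 Mb
rate = 420800.0000 / 3936.0000 = 106.9106 Mbps

106.9106 Mbps


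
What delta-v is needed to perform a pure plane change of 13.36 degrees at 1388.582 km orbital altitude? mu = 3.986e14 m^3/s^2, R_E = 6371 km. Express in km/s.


r = 7759.5820 km = 7.759582e+06 m
V = sqrt(mu/r) = 7167.1993 m/s
di = 13.36 deg = 0.233176 rad
dV = 2*V*sin(di/2) = 2*7167.1993*sin(0.116588)
dV = 1667.4353 m/s = 1.6674 km/s

1.6674 km/s


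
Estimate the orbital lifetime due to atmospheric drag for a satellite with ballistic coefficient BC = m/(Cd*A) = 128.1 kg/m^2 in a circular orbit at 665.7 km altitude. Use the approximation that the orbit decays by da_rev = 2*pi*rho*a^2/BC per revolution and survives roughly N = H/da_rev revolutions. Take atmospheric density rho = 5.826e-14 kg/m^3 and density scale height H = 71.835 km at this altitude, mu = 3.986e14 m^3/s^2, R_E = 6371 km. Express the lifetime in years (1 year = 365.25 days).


a = R_E + alt = 7036.7000 km = 7.0367e+06 m
da_rev = 2*pi*rho*a^2/BC = 2*pi*5.826e-14*(7.0367e+06)^2/128.1 = 0.141494413 m per revolution
N = H/da_rev = 71835.0000 m / 0.141494413 m = 507687.8915 revolutions
P = 2*pi*sqrt(a^3/mu) = 5874.4170 s
lifetime = N*P = 507687.8915 * 5874.4170 = 2.9823704e+09 s = 34518.1759 days
years = 34518.1759 / 365.25 = 94.5056 years

94.5056 years


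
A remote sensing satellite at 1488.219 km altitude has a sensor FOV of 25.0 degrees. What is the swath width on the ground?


FOV = 25.0 deg = 0.4363323 rad
swath = 2 * alt * tan(FOV/2) = 2 * 1488.219 * tan(0.2181662)
swath = 2 * 1488.219 * 0.2216947
swath = 659.8604 km

659.8604 km


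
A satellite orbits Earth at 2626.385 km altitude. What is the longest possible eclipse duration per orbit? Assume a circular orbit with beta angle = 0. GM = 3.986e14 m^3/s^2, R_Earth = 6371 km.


r = 8997.3850 km
T = 141.5580 min
Eclipse fraction = arcsin(R_E/r)/pi = arcsin(6371.0000/8997.3850)/pi
= arcsin(0.7080946)/pi = 0.250445
Eclipse duration = 0.250445 * 141.5580 = 35.4525 min

35.4525 minutes


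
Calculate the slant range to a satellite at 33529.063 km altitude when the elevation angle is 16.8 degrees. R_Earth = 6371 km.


h = 33529.063 km, el = 16.8 deg
d = -R_E*sin(el) + sqrt((R_E*sin(el))^2 + 2*R_E*h + h^2)
d = -6371.0000*sin(0.2932153) + sqrt((6371.0000*0.2890318)^2 + 2*6371.0000*33529.063 + 33529.063^2)
d = 37589.7364 km

37589.7364 km


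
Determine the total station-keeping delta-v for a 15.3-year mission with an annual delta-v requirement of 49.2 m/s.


dV = rate * years = 49.2 * 15.3
dV = 752.7600 m/s

752.7600 m/s


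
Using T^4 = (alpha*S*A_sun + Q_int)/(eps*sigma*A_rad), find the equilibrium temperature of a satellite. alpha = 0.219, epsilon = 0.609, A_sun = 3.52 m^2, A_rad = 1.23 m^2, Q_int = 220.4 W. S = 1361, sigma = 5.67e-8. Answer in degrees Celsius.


Numerator = alpha*S*A_sun + Q_int = 0.219*1361*3.52 + 220.4 = 1269.5677 W
Denominator = eps*sigma*A_rad = 0.609*5.67e-8*1.23 = 4.2472269e-08 W/K^4
T^4 = 2.9891685e+10 K^4
T = 415.8030 K = 142.6530 C

142.6530 degrees Celsius


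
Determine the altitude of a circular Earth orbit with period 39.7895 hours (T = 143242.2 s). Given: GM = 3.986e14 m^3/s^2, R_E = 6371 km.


T = 143242.2 s
r = (mu*T^2/(4*pi^2))^(1/3) = (3.986e14 * 143242.2^2 / (4*pi^2))^(1/3)
r = 5.9170673e+07 m = 59170.6728 km
alt = r - R_E = 59170.6728 - 6371 = 52799.6728 km

52799.6728 km


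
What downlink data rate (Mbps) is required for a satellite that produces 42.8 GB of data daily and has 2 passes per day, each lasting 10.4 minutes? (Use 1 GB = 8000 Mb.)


total contact time = 2 * 10.4 * 60 = 1248.0000 s
data = 42.8 GB = 342400.0000 Mb
rate = 342400.0000 / 1248.0000 = 274.3590 Mbps

274.3590 Mbps


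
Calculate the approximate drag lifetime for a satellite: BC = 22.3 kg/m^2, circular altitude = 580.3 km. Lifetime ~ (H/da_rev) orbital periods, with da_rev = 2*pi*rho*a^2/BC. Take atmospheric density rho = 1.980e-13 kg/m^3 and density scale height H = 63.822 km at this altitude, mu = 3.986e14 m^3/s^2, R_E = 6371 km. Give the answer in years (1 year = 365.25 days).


a = R_E + alt = 6951.3000 km = 6.9513e+06 m
da_rev = 2*pi*rho*a^2/BC = 2*pi*1.980e-13*(6.9513e+06)^2/22.3 = 2.695704 m per revolution
N = H/da_rev = 63822.0000 m / 2.695704 m = 23675.4450 revolutions
P = 2*pi*sqrt(a^3/mu) = 5767.8010 s
lifetime = N*P = 23675.4450 * 5767.8010 = 1.3655526e+08 s = 1580.5006 days
years = 1580.5006 / 365.25 = 4.3272 years

4.3272 years


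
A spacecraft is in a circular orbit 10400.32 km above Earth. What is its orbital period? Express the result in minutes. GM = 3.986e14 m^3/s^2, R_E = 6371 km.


r = 16771.3200 km = 1.677132e+07 m
T = 2*pi*sqrt(r^3/mu) = 2*pi*sqrt(4.7173895e+21 / 3.986e14)
T = 21615.3409 s = 360.2557 min

360.2557 minutes


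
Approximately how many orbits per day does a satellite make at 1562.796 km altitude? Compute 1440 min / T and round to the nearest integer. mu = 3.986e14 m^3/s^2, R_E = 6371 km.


r = 7.933796e+06 m
T = 2*pi*sqrt(r^3/mu) = 7032.8728 s = 117.2145 min
revs/day = 1440 / 117.2145 = 12.2852
Rounded: 12 revolutions per day

12 revolutions per day


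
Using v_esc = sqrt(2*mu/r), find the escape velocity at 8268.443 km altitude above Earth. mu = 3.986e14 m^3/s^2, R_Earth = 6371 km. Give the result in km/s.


r = 6371.0 + 8268.443 = 14639.4430 km = 1.4639443e+07 m
v_esc = sqrt(2*mu/r) = sqrt(2*3.986e14 / 1.4639443e+07)
v_esc = 7379.4054 m/s = 7.3794 km/s

7.3794 km/s


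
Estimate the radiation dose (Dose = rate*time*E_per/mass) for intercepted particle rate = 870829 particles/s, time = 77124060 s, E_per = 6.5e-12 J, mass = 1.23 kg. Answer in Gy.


Total energy deposited = rate * time * E_per
  = 870829 * 77124060 * 6.5e-12 = 436.5521 J
Dose = E_total / mass = 436.5521 / 1.23
Dose = 354.9204 Gy

354.9204 Gy


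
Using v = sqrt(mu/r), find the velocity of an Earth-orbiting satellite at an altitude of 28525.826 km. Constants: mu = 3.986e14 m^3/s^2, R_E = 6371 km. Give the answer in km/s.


r = R_E + alt = 6371.0 + 28525.826 = 34896.8260 km = 3.4896826e+07 m
v = sqrt(mu/r) = sqrt(3.986e14 / 3.4896826e+07) = 3379.6808 m/s = 3.3797 km/s

3.3797 km/s


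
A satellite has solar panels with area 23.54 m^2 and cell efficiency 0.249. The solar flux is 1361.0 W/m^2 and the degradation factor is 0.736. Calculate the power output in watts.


P = area * eta * S * degradation
P = 23.54 * 0.249 * 1361.0 * 0.736
P = 5871.4010 W

5871.4010 W


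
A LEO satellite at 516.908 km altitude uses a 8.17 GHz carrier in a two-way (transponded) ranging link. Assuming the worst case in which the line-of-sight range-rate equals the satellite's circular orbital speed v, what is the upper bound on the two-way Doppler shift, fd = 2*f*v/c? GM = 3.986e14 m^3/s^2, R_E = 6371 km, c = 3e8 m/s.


r = 6.887908e+06 m
v = sqrt(mu/r) = 7607.2025 m/s (worst-case radial velocity)
f = 8.17 GHz = 8.17e+09 Hz
fd = 2*f*v/c = 2*8.17e+09*7607.2025/3.0e+08
fd = 414338.9640 Hz

414338.9640 Hz


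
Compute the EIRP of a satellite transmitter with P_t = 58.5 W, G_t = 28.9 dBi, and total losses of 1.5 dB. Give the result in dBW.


Pt = 58.5 W = 17.6716 dBW
EIRP = Pt_dBW + Gt - losses = 17.6716 + 28.9 - 1.5 = 45.0716 dBW

45.0716 dBW


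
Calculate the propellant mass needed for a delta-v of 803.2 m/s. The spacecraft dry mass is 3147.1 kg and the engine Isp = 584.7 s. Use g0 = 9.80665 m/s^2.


ve = Isp * g0 = 584.7 * 9.80665 = 5733.948255 m/s
mass ratio = exp(dv/ve) = exp(803.2/5733.948255) = 1.15036352
m_prop = m_dry * (mr - 1) = 3147.1 * (1.15036352 - 1)
m_prop = 473.2090 kg

473.2090 kg


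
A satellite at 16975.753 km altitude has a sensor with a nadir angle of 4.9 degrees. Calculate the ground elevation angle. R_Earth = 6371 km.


r = R_E + alt = 23346.7530 km
Law of sines in the satellite / Earth-center / ground-point triangle:
  sin(nadir)/R_E = sin(90 + el)/r  =>  cos(el) = (r/R_E)*sin(nadir)
cos(el) = (23346.7530 / 6371.0000) * sin(4.9 deg) = 0.3130133
el = arccos(0.3130133) = 71.7591 deg
(Earth-central angle = 90 - nadir - el = 13.3409 deg)

71.7591 degrees


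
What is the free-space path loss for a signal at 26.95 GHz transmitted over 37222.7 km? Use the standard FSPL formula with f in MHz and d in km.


f = 26.95 GHz = 26950.0000 MHz
d = 37222.7 km
FSPL = 32.44 + 20*log10(26950.0000) + 20*log10(37222.7)
FSPL = 32.44 + 88.6112 + 91.4162
FSPL = 212.4673 dB

212.4673 dB


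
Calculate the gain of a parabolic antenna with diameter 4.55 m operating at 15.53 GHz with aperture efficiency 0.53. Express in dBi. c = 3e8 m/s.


lambda = c/f = 3e8 / 1.553e+10 = 0.01931745 m
G = eta*(pi*D/lambda)^2 = 0.53*(pi*4.55/0.01931745)^2
G = 290200.9370 (linear)
G = 10*log10(290200.9370) = 54.6270 dBi

54.6270 dBi


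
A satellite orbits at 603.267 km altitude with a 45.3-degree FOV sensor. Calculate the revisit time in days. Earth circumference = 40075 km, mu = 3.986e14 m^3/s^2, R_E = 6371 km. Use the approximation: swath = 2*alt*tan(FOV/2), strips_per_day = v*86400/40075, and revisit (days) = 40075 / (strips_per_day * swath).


swath = 2*603.267*tan(0.3953171) = 503.4674 km
v = sqrt(mu/r) = 7559.9576 m/s = 7.5600 km/s
strips/day = v*86400/40075 = 7.5600*86400/40075 = 16.2989
coverage/day = strips * swath = 16.2989 * 503.4674 = 8205.9893 km
revisit = 40075 / 8205.9893 = 4.8836 days

4.8836 days
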